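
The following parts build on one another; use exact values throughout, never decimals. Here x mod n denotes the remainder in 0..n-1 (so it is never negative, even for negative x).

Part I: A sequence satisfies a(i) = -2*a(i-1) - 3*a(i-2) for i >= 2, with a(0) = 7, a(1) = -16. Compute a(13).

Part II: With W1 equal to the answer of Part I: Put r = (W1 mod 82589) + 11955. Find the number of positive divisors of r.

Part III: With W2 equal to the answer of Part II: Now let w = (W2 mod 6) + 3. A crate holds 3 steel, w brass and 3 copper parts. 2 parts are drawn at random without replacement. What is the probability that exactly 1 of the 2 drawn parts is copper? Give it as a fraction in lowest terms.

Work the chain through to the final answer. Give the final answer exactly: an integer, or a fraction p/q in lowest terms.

1/2

Part I: a(2) = -2*(-16) - 3*(7) = 11; iterating: a(2)=11, a(3)=26, a(4)=-85, a(5)=92, a(6)=71, a(7)=-418, a(8)=623, a(9)=8, a(10)=-1885, a(11)=3746, a(12)=-1837, a(13)=-7564; answer -7564
Part II: W1 = -7564; r = 86980; 86980 = 2^2 * 5 * 4349; number of divisors = (2+1) * (1+1) * (1+1) = 12; answer 12
Part III: W2 = 12; w = 3; total draws C(9,2) = 36; favorable C(3,1)*C(6,1) = 18; P = 1/2; answer 1/2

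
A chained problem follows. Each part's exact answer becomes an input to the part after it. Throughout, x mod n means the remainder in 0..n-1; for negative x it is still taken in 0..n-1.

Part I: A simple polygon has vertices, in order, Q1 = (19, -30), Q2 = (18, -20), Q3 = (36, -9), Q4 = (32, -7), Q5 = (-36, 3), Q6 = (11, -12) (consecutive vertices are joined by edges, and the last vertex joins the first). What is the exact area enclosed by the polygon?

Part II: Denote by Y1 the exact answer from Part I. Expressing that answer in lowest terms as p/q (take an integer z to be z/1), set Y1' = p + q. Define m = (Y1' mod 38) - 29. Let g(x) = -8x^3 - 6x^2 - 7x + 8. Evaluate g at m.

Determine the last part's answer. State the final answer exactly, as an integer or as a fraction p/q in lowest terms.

1562

Part I: cross terms: (19*-20 - 18*-30)=160, (18*-9 - 36*-20)=558, (36*-7 - 32*-9)=36, (32*3 - -36*-7)=-156, (-36*-12 - 11*3)=399, (11*-30 - 19*-12)=-102; twice the area = |895| = 895; area = 895/2; answer 895/2
Part II: Y1 = 895/2; threaded value p + q = 897; m = -6; -8*(-6)^3 - 6*(-6)^2 - 7*(-6)^1 + 8 = (1728) + (-216) + (42) + (8) = 1562; answer 1562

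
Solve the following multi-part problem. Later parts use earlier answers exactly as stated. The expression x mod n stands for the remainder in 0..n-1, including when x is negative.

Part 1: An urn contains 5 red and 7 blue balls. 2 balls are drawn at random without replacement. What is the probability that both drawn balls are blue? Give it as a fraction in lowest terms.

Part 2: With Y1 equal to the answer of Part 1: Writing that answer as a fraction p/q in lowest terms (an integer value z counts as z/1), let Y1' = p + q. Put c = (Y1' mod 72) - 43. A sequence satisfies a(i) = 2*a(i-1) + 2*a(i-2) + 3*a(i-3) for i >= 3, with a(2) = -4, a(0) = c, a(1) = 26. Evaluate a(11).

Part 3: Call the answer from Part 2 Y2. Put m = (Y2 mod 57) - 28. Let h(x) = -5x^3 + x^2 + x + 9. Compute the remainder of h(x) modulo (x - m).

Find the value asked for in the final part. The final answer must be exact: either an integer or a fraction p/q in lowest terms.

2625

Part 1: total draws C(12,2) = 66; favorable C(7,2) = 21; P = 7/22; answer 7/22
Part 2: Y1 = 7/22; threaded value p + q = 29; c = -14; a(3) = 2*(-4) + 2*(26) + 3*(-14) = 2; iterating: a(3)=2, a(4)=74, a(5)=140, a(6)=434, a(7)=1370, a(8)=4028, a(9)=12098, a(10)=36362, a(11)=109004; answer 109004
Part 3: Y2 = 109004; m = -8; remainder = value at the root: -5*(-8)^3 + 1*(-8)^2 + 1*(-8)^1 + 9 = (2560) + (64) + (-8) + (9) = 2625; answer 2625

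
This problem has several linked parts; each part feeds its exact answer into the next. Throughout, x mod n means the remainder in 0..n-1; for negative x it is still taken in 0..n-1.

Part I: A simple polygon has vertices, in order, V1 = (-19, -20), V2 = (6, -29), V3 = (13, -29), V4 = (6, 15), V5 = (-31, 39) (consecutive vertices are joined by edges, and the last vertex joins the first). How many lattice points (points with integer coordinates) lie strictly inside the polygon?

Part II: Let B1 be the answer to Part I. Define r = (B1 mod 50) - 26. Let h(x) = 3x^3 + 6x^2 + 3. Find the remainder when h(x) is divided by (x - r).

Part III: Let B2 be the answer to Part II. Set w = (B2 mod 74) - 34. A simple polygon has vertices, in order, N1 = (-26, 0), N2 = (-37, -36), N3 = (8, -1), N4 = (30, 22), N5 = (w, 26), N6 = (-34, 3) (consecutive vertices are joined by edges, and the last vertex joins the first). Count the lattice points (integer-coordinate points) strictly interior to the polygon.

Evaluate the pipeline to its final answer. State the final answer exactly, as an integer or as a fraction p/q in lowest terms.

Part I: cross terms: (-19*-29 - 6*-20)=671, (6*-29 - 13*-29)=203, (13*15 - 6*-29)=369, (6*39 - -31*15)=699, (-31*-20 - -19*39)=1361; twice the area = |3303| = 3303; area = 3303/2; boundary points = 1 + 7 + 1 + 1 + 1 = 11; strictly interior points = area - boundary/2 + 1 = 1647; answer 1647
Part II: B1 = 1647; r = 21; remainder = value at the root: 3*(21)^3 + 6*(21)^2 + 3 = (27783) + (2646) + (3) = 30432; answer 30432
Part III: B2 = 30432; w = -16; cross terms: (-26*-36 - -37*0)=936, (-37*-1 - 8*-36)=325, (8*22 - 30*-1)=206, (30*26 - -16*22)=1132, (-16*3 - -34*26)=836, (-34*0 - -26*3)=78; twice the area = |3513| = 3513; area = 3513/2; boundary points = 1 + 5 + 1 + 2 + 1 + 1 = 11; strictly interior points = area - boundary/2 + 1 = 1752; answer 1752

1752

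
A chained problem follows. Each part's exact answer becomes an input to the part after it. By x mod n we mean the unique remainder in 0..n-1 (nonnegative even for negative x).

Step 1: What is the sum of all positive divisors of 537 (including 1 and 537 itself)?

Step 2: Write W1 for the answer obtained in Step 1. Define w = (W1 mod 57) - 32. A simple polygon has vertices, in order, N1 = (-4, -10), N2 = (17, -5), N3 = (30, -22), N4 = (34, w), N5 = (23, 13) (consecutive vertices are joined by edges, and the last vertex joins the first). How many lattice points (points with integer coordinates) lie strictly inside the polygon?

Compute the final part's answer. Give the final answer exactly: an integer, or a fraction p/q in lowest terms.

501

Step 1: 537 = 3 * 179; sigma = (1 + 3) * (1 + 179) = 4 * 180 = 720; answer 720
Step 2: W1 = 720; w = 4; cross terms: (-4*-5 - 17*-10)=190, (17*-22 - 30*-5)=-224, (30*4 - 34*-22)=868, (34*13 - 23*4)=350, (23*-10 - -4*13)=-178; twice the area = |1006| = 1006; area = 503; boundary points = 1 + 1 + 2 + 1 + 1 = 6; strictly interior points = area - boundary/2 + 1 = 501; answer 501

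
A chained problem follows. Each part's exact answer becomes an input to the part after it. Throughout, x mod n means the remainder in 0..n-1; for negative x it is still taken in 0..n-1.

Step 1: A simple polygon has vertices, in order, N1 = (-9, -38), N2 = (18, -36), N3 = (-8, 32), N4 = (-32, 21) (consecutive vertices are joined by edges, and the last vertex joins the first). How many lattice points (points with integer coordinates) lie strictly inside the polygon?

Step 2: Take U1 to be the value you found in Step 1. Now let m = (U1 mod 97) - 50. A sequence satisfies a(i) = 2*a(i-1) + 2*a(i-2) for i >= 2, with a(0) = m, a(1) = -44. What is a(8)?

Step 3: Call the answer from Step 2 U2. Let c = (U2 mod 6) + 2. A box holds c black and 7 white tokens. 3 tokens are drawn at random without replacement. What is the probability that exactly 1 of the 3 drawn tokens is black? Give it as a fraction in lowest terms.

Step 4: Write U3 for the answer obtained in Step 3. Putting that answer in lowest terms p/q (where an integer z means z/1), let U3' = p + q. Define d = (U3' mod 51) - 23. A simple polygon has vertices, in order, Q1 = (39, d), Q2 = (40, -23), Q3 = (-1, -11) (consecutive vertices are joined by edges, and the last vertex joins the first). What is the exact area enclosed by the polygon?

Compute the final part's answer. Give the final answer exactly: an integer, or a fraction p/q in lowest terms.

Step 1: cross terms: (-9*-36 - 18*-38)=1008, (18*32 - -8*-36)=288, (-8*21 - -32*32)=856, (-32*-38 - -9*21)=1405; twice the area = |3557| = 3557; area = 3557/2; boundary points = 1 + 2 + 1 + 1 = 5; strictly interior points = area - boundary/2 + 1 = 1777; answer 1777
Step 2: U1 = 1777; m = -19; a(2) = 2*(-44) + 2*(-19) = -126; iterating: a(2)=-126, a(3)=-340, a(4)=-932, a(5)=-2544, a(6)=-6952, a(7)=-18992, a(8)=-51888; answer -51888
Step 3: U2 = -51888; c = 2; total draws C(9,3) = 84; favorable C(2,1)*C(7,2) = 42; P = 1/2; answer 1/2
Step 4: U3 = 1/2; threaded value p + q = 3; d = -20; cross terms: (39*-23 - 40*-20)=-97, (40*-11 - -1*-23)=-463, (-1*-20 - 39*-11)=449; twice the area = |-111| = 111; area = 111/2; answer 111/2

111/2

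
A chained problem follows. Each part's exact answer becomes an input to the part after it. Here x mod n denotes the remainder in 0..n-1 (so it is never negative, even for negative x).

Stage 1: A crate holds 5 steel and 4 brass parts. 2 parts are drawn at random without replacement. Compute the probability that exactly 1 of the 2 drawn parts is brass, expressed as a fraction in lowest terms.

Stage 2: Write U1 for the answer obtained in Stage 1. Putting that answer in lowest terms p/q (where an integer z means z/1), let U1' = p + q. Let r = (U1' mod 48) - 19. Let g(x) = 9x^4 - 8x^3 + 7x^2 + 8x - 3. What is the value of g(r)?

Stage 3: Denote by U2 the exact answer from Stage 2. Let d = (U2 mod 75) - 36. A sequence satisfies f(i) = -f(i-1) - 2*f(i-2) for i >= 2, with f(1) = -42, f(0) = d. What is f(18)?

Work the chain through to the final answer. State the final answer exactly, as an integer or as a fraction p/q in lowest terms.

Stage 1: total draws C(9,2) = 36; favorable C(4,1)*C(5,1) = 20; P = 5/9; answer 5/9
Stage 2: U1 = 5/9; threaded value p + q = 14; r = -5; 9*(-5)^4 - 8*(-5)^3 + 7*(-5)^2 + 8*(-5)^1 - 3 = (5625) + (1000) + (175) + (-40) + (-3) = 6757; answer 6757
Stage 3: U2 = 6757; d = -29; f(2) = -1*(-42) - 2*(-29) = 100; iterating: f(2)=100, f(3)=-16, f(4)=-184, f(5)=216, f(6)=152, f(7)=-584, f(8)=280, f(9)=888, f(10)=-1448, f(11)=-328, f(12)=3224, f(13)=-2568, f(14)=-3880, f(15)=9016, f(16)=-1256, f(17)=-16776, f(18)=19288; answer 19288

19288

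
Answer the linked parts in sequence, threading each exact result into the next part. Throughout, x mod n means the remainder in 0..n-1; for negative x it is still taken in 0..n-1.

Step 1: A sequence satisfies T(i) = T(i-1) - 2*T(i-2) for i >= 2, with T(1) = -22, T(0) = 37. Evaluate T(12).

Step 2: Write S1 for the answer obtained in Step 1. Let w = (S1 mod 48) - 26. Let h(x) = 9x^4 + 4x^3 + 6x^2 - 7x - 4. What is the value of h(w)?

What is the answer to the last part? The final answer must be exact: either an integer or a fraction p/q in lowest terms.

Step 1: T(2) = 1*(-22) - 2*(37) = -96; iterating: T(2)=-96, T(3)=-52, T(4)=140, T(5)=244, T(6)=-36, T(7)=-524, T(8)=-452, T(9)=596, T(10)=1500, T(11)=308, T(12)=-2692; answer -2692
Step 2: S1 = -2692; w = 18; 9*(18)^4 + 4*(18)^3 + 6*(18)^2 - 7*(18)^1 - 4 = (944784) + (23328) + (1944) + (-126) + (-4) = 969926; answer 969926

969926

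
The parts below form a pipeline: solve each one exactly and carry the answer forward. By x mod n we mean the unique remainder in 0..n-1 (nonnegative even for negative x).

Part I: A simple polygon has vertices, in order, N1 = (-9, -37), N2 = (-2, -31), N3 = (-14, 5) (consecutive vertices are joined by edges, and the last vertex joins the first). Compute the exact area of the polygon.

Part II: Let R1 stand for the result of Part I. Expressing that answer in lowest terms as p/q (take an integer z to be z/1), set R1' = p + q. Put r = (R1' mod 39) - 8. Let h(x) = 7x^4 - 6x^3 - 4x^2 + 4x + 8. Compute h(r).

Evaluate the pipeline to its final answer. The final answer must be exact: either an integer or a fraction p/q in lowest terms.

13

Part I: cross terms: (-9*-31 - -2*-37)=205, (-2*5 - -14*-31)=-444, (-14*-37 - -9*5)=563; twice the area = |324| = 324; area = 162; answer 162
Part II: R1 = 162; threaded value p + q = 163; r = -1; 7*(-1)^4 - 6*(-1)^3 - 4*(-1)^2 + 4*(-1)^1 + 8 = (7) + (6) + (-4) + (-4) + (8) = 13; answer 13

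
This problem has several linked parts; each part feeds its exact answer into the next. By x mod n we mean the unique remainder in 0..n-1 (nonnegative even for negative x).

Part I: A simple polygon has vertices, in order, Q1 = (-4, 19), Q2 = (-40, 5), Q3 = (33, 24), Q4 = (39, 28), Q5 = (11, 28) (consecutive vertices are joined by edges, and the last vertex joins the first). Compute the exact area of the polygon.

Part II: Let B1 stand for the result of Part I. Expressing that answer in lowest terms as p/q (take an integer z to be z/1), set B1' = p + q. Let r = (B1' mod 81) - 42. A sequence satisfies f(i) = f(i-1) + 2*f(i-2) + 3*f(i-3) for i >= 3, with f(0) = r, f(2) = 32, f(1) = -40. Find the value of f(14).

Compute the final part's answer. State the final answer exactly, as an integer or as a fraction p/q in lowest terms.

Part I: cross terms: (-4*5 - -40*19)=740, (-40*24 - 33*5)=-1125, (33*28 - 39*24)=-12, (39*28 - 11*28)=784, (11*19 - -4*28)=321; twice the area = |708| = 708; area = 354; answer 354
Part II: B1 = 354; threaded value p + q = 355; r = -11; f(3) = 1*(32) + 2*(-40) + 3*(-11) = -81; iterating: f(3)=-81, f(4)=-137, f(5)=-203, f(6)=-720, f(7)=-1537, f(8)=-3586, f(9)=-8820, f(10)=-20603, f(11)=-49001, f(12)=-116667, f(13)=-276478, f(14)=-656815; answer -656815

-656815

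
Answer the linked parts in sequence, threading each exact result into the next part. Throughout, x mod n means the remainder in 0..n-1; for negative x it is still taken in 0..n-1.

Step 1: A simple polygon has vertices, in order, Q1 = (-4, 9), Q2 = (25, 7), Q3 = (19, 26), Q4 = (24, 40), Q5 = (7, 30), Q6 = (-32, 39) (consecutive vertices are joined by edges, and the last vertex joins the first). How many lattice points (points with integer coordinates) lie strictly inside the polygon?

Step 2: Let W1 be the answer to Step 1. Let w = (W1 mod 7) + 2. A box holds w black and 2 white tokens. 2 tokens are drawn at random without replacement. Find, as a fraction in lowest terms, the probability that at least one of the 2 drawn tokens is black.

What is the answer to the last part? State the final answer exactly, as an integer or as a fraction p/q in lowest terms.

Step 1: cross terms: (-4*7 - 25*9)=-253, (25*26 - 19*7)=517, (19*40 - 24*26)=136, (24*30 - 7*40)=440, (7*39 - -32*30)=1233, (-32*9 - -4*39)=-132; twice the area = |1941| = 1941; area = 1941/2; boundary points = 1 + 1 + 1 + 1 + 3 + 2 = 9; strictly interior points = area - boundary/2 + 1 = 967; answer 967
Step 2: W1 = 967; w = 3; total draws C(5,2) = 10; complement C(2,2) = 1; favorable 10 - 1 = 9; P = 9/10; answer 9/10

9/10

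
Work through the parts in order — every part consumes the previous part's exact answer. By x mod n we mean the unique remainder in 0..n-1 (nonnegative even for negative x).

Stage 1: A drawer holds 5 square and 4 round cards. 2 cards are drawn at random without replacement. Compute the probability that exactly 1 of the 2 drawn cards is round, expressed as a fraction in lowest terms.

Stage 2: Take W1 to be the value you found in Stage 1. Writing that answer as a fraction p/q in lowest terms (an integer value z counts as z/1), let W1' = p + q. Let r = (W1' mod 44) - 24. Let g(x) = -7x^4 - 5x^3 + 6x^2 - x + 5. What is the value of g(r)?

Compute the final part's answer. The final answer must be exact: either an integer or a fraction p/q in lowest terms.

Stage 1: total draws C(9,2) = 36; favorable C(4,1)*C(5,1) = 20; P = 5/9; answer 5/9
Stage 2: W1 = 5/9; threaded value p + q = 14; r = -10; -7*(-10)^4 - 5*(-10)^3 + 6*(-10)^2 - 1*(-10)^1 + 5 = (-70000) + (5000) + (600) + (10) + (5) = -64385; answer -64385

-64385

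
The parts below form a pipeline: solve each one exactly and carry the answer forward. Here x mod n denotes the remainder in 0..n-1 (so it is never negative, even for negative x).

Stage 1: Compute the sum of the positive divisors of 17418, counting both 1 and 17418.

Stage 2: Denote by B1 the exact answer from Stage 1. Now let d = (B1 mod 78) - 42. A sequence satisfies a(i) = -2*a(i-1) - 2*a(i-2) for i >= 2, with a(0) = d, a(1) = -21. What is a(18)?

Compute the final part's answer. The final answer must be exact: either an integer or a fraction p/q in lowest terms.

1536

Stage 1: 17418 = 2 * 3 * 2903; sigma = (1 + 2) * (1 + 3) * (1 + 2903) = 3 * 4 * 2904 = 34848; answer 34848
Stage 2: B1 = 34848; d = 18; a(2) = -2*(-21) - 2*(18) = 6; iterating: a(2)=6, a(3)=30, a(4)=-72, a(5)=84, a(6)=-24, a(7)=-120, a(8)=288, a(9)=-336, a(10)=96, a(11)=480, a(12)=-1152, a(13)=1344, a(14)=-384, a(15)=-1920, a(16)=4608, a(17)=-5376, a(18)=1536; answer 1536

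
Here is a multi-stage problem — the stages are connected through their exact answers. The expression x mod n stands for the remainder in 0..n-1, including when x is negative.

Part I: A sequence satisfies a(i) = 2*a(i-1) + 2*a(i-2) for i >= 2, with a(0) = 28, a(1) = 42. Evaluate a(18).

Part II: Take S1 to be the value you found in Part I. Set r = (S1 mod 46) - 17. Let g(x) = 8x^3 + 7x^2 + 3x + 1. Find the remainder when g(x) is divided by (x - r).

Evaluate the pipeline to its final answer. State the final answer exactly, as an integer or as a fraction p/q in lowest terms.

Part I: a(2) = 2*(42) + 2*(28) = 140; iterating: a(2)=140, a(3)=364, a(4)=1008, a(5)=2744, a(6)=7504, a(7)=20496, a(8)=56000, a(9)=152992, a(10)=417984, a(11)=1141952, a(12)=3119872, a(13)=8523648, a(14)=23287040, a(15)=63621376, a(16)=173816832, a(17)=474876416, a(18)=1297386496; answer 1297386496
Part II: S1 = 1297386496; r = -5; remainder = value at the root: 8*(-5)^3 + 7*(-5)^2 + 3*(-5)^1 + 1 = (-1000) + (175) + (-15) + (1) = -839; answer -839

-839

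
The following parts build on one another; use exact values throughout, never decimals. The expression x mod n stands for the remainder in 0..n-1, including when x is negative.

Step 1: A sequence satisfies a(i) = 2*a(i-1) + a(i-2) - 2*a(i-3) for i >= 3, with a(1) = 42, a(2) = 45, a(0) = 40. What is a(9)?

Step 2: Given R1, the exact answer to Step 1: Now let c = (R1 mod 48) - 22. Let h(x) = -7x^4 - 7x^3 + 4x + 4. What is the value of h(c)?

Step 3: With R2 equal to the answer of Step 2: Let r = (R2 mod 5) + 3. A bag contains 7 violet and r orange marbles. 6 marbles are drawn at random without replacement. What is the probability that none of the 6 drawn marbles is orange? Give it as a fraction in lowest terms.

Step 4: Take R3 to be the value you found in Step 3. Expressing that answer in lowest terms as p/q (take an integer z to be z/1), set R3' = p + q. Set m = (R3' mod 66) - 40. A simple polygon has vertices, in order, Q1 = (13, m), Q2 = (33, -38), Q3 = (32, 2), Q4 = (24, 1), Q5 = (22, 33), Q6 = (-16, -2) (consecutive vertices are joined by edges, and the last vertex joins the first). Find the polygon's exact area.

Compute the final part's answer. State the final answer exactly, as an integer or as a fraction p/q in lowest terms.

1173

Step 1: a(3) = 2*(45) + 1*(42) - 2*(40) = 52; iterating: a(3)=52, a(4)=65, a(5)=92, a(6)=145, a(7)=252, a(8)=465, a(9)=892; answer 892
Step 2: R1 = 892; c = 6; -7*(6)^4 - 7*(6)^3 + 4*(6)^1 + 4 = (-9072) + (-1512) + (24) + (4) = -10556; answer -10556
Step 3: R2 = -10556; r = 7; total draws C(14,6) = 3003; favorable C(7,6) = 7; P = 1/429; answer 1/429
Step 4: R3 = 1/429; threaded value p + q = 430; m = -6; cross terms: (13*-38 - 33*-6)=-296, (33*2 - 32*-38)=1282, (32*1 - 24*2)=-16, (24*33 - 22*1)=770, (22*-2 - -16*33)=484, (-16*-6 - 13*-2)=122; twice the area = |2346| = 2346; area = 1173; answer 1173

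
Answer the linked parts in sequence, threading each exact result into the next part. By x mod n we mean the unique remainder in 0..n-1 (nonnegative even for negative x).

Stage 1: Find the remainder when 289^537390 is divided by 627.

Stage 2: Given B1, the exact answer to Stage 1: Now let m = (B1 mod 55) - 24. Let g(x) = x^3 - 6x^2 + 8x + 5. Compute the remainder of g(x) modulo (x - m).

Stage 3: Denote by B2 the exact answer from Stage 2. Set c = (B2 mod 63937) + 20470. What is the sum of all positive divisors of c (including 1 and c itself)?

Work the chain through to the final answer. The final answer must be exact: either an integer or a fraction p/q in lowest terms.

Stage 1: squarings mod 627: 289^1=289, 289^2=130, 289^4=598, 289^8=214, 289^16=25, 289^32=625, 289^64=4, 289^128=16, 289^256=256, 289^512=328, 289^1024=367, 289^2048=511, 289^4096=289, 289^8192=130, 289^16384=598, 289^32768=214, 289^65536=25, 289^131072=625, 289^262144=4, 289^524288=16; 289^537390 = 289^2 * 289^4 * 289^8 * 289^32 * 289^256 * 289^512 * 289^4096 * 289^8192 * 289^524288 = 1 (mod 627); answer 1
Stage 2: B1 = 1; m = -23; remainder = value at the root: 1*(-23)^3 - 6*(-23)^2 + 8*(-23)^1 + 5 = (-12167) + (-3174) + (-184) + (5) = -15520; answer -15520
Stage 3: B2 = -15520; c = 68887; 68887 = 7 * 13 * 757; sigma = (1 + 7) * (1 + 13) * (1 + 757) = 8 * 14 * 758 = 84896; answer 84896

84896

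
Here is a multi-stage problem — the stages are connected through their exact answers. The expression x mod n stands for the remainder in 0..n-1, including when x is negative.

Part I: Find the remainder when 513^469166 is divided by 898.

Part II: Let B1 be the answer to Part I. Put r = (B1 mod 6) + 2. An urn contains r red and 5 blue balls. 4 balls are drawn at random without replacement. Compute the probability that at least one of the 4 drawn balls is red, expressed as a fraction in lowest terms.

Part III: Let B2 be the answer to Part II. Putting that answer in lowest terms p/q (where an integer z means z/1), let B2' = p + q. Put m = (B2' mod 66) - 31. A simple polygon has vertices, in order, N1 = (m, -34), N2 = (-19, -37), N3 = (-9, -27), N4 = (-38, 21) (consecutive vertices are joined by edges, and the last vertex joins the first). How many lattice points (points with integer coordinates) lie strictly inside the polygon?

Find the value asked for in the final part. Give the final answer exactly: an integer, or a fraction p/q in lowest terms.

Part I: squarings mod 898: 513^1=513, 513^2=55, 513^4=331, 513^8=5, 513^16=25, 513^32=625, 513^64=893, 513^128=25, 513^256=625, 513^512=893, 513^1024=25, 513^2048=625, 513^4096=893, 513^8192=25, 513^16384=625, 513^32768=893, 513^65536=25, 513^131072=625, 513^262144=893; 513^469166 = 513^2 * 513^4 * 513^8 * 513^32 * 513^128 * 513^2048 * 513^8192 * 513^65536 * 513^131072 * 513^262144 = 49 (mod 898); answer 49
Part II: B1 = 49; r = 3; total draws C(8,4) = 70; complement C(5,4) = 5; favorable 70 - 5 = 65; P = 13/14; answer 13/14
Part III: B2 = 13/14; threaded value p + q = 27; m = -4; cross terms: (-4*-37 - -19*-34)=-498, (-19*-27 - -9*-37)=180, (-9*21 - -38*-27)=-1215, (-38*-34 - -4*21)=1376; twice the area = |-157| = 157; area = 157/2; boundary points = 3 + 10 + 1 + 1 = 15; strictly interior points = area - boundary/2 + 1 = 72; answer 72

72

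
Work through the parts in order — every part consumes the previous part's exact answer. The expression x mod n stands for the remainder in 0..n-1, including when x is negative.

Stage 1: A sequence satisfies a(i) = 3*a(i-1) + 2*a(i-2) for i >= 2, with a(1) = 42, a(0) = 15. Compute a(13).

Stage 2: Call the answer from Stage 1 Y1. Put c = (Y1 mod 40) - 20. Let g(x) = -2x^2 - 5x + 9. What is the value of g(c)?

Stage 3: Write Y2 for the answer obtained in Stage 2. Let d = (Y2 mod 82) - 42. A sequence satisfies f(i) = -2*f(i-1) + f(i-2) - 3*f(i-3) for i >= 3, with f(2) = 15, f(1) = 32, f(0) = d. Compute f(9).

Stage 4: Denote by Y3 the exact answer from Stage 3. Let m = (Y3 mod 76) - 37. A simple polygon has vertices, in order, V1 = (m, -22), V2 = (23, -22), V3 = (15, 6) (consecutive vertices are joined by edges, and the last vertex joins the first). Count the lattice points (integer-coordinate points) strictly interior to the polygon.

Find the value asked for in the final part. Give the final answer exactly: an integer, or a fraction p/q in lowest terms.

12

Stage 1: a(2) = 3*(42) + 2*(15) = 156; iterating: a(2)=156, a(3)=552, a(4)=1968, a(5)=7008, a(6)=24960, a(7)=88896, a(8)=316608, a(9)=1127616, a(10)=4016064, a(11)=14303424, a(12)=50942400, a(13)=181434048; answer 181434048
Stage 2: Y1 = 181434048; c = -12; -2*(-12)^2 - 5*(-12)^1 + 9 = (-288) + (60) + (9) = -219; answer -219
Stage 3: Y2 = -219; d = -15; f(3) = -2*(15) + 1*(32) - 3*(-15) = 47; iterating: f(3)=47, f(4)=-175, f(5)=352, f(6)=-1020, f(7)=2917, f(8)=-7910, f(9)=21797; answer 21797
Stage 4: Y3 = 21797; m = 24; cross terms: (24*-22 - 23*-22)=-22, (23*6 - 15*-22)=468, (15*-22 - 24*6)=-474; twice the area = |-28| = 28; area = 14; boundary points = 1 + 4 + 1 = 6; strictly interior points = area - boundary/2 + 1 = 12; answer 12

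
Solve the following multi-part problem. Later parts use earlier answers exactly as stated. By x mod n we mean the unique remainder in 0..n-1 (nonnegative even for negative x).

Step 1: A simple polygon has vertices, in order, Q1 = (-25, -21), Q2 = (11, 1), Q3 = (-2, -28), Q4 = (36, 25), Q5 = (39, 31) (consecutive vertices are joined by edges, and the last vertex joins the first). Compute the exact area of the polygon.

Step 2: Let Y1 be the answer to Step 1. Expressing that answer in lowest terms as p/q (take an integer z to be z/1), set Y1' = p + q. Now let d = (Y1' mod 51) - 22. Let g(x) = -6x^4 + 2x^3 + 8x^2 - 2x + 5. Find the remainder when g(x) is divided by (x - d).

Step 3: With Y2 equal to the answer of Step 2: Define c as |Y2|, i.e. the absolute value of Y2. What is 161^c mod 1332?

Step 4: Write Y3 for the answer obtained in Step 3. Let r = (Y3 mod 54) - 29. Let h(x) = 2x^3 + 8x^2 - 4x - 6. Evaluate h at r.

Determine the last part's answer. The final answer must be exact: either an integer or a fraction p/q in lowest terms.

Step 1: cross terms: (-25*1 - 11*-21)=206, (11*-28 - -2*1)=-306, (-2*25 - 36*-28)=958, (36*31 - 39*25)=141, (39*-21 - -25*31)=-44; twice the area = |955| = 955; area = 955/2; answer 955/2
Step 2: Y1 = 955/2; threaded value p + q = 957; d = 17; remainder = value at the root: -6*(17)^4 + 2*(17)^3 + 8*(17)^2 - 2*(17)^1 + 5 = (-501126) + (9826) + (2312) + (-34) + (5) = -489017; answer -489017
Step 3: Y2 = -489017; c = 489017; squarings mod 1332: 161^1=161, 161^2=613, 161^4=145, 161^8=1045, 161^16=1117, 161^32=937, 161^64=181, 161^128=793, 161^256=145, 161^512=1045, 161^1024=1117, 161^2048=937, 161^4096=181, 161^8192=793, 161^16384=145, 161^32768=1045, 161^65536=1117, 161^131072=937, 161^262144=181; 161^489017 = 161^1 * 161^8 * 161^16 * 161^32 * 161^512 * 161^1024 * 161^4096 * 161^8192 * 161^16384 * 161^65536 * 161^131072 * 161^262144 = 1169 (mod 1332); answer 1169
Step 4: Y3 = 1169; r = 6; 2*(6)^3 + 8*(6)^2 - 4*(6)^1 - 6 = (432) + (288) + (-24) + (-6) = 690; answer 690

690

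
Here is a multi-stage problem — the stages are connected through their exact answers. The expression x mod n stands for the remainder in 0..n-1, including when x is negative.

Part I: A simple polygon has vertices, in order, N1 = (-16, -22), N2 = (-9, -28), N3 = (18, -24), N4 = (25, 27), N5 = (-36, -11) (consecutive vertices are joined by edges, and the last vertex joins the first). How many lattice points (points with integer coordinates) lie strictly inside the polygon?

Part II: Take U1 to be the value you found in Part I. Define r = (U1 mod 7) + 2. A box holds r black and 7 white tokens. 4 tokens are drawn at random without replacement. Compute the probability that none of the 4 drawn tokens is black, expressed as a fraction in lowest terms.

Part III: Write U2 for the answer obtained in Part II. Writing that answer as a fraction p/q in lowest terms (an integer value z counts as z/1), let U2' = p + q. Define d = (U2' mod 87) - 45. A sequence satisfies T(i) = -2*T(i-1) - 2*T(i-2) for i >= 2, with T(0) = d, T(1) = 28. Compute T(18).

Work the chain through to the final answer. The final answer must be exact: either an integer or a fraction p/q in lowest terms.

Part I: cross terms: (-16*-28 - -9*-22)=250, (-9*-24 - 18*-28)=720, (18*27 - 25*-24)=1086, (25*-11 - -36*27)=697, (-36*-22 - -16*-11)=616; twice the area = |3369| = 3369; area = 3369/2; boundary points = 1 + 1 + 1 + 1 + 1 = 5; strictly interior points = area - boundary/2 + 1 = 1683; answer 1683
Part II: U1 = 1683; r = 5; total draws C(12,4) = 495; favorable C(7,4) = 35; P = 7/99; answer 7/99
Part III: U2 = 7/99; threaded value p + q = 106; d = -26; T(2) = -2*(28) - 2*(-26) = -4; iterating: T(2)=-4, T(3)=-48, T(4)=104, T(5)=-112, T(6)=16, T(7)=192, T(8)=-416, T(9)=448, T(10)=-64, T(11)=-768, T(12)=1664, T(13)=-1792, T(14)=256, T(15)=3072, T(16)=-6656, T(17)=7168, T(18)=-1024; answer -1024

-1024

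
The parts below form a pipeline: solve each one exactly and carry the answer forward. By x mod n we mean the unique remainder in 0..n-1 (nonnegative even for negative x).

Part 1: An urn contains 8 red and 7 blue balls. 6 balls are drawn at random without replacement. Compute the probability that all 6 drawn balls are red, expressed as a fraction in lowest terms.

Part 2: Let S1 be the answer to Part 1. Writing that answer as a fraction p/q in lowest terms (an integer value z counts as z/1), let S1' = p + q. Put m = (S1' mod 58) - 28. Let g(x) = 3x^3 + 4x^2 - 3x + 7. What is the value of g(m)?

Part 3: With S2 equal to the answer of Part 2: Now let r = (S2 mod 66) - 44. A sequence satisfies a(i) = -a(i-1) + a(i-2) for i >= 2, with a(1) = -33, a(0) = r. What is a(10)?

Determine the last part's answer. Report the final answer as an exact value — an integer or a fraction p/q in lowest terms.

693

Part 1: total draws C(15,6) = 5005; favorable C(8,6) = 28; P = 4/715; answer 4/715
Part 2: S1 = 4/715; threaded value p + q = 719; m = -5; 3*(-5)^3 + 4*(-5)^2 - 3*(-5)^1 + 7 = (-375) + (100) + (15) + (7) = -253; answer -253
Part 3: S2 = -253; r = -33; a(2) = -1*(-33) + 1*(-33) = 0; iterating: a(2)=0, a(3)=-33, a(4)=33, a(5)=-66, a(6)=99, a(7)=-165, a(8)=264, a(9)=-429, a(10)=693; answer 693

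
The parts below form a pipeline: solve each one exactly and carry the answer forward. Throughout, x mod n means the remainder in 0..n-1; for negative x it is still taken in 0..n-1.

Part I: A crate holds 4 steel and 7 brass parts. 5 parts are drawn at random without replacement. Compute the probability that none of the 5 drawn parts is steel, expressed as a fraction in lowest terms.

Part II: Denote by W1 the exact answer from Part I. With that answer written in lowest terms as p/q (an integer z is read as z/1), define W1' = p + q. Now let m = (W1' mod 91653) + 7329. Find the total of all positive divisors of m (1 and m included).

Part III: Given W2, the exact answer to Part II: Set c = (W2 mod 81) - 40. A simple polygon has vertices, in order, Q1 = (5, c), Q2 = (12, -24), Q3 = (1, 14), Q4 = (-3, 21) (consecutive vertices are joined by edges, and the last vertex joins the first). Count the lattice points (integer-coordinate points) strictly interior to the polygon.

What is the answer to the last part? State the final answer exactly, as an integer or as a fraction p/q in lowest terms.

86

Part I: total draws C(11,5) = 462; favorable C(7,5) = 21; P = 1/22; answer 1/22
Part II: W1 = 1/22; threaded value p + q = 23; m = 7352; 7352 = 2^3 * 919; sigma = (1 + 2 + 4 + 8) * (1 + 919) = 15 * 920 = 13800; answer 13800
Part III: W2 = 13800; c = -10; cross terms: (5*-24 - 12*-10)=0, (12*14 - 1*-24)=192, (1*21 - -3*14)=63, (-3*-10 - 5*21)=-75; twice the area = |180| = 180; area = 90; boundary points = 7 + 1 + 1 + 1 = 10; strictly interior points = area - boundary/2 + 1 = 86; answer 86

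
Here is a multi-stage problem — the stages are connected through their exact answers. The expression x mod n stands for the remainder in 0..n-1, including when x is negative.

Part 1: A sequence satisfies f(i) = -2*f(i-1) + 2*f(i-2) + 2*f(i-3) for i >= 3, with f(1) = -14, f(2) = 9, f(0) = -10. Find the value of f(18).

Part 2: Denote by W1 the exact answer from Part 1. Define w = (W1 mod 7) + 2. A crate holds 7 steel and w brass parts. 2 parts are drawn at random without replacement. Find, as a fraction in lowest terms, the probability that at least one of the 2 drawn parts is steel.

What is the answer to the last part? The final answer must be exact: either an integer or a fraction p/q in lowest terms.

10/13

Part 1: f(3) = -2*(9) + 2*(-14) + 2*(-10) = -66; iterating: f(3)=-66, f(4)=122, f(5)=-358, f(6)=828, f(7)=-2128, f(8)=5196, f(9)=-12992, f(10)=32120, f(11)=-79832, f(12)=197920, f(13)=-491264, f(14)=1218704, f(15)=-3024096, f(16)=7503072, f(17)=-18616928, f(18)=46191808; answer 46191808
Part 2: W1 = 46191808; w = 7; total draws C(14,2) = 91; complement C(7,2) = 21; favorable 91 - 21 = 70; P = 10/13; answer 10/13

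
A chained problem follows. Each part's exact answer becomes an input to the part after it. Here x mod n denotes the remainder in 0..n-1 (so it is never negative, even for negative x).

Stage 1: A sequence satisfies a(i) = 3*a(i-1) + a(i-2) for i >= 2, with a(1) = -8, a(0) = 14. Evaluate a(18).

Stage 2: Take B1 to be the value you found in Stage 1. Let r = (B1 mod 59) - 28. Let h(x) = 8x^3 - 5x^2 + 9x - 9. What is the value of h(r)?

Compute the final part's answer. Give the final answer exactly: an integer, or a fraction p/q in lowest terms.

171939

Stage 1: a(2) = 3*(-8) + 1*(14) = -10; iterating: a(2)=-10, a(3)=-38, a(4)=-124, a(5)=-410, a(6)=-1354, a(7)=-4472, a(8)=-14770, a(9)=-48782, a(10)=-161116, a(11)=-532130, a(12)=-1757506, a(13)=-5804648, a(14)=-19171450, a(15)=-63318998, a(16)=-209128444, a(17)=-690704330, a(18)=-2281241434; answer -2281241434
Stage 2: B1 = -2281241434; r = 28; 8*(28)^3 - 5*(28)^2 + 9*(28)^1 - 9 = (175616) + (-3920) + (252) + (-9) = 171939; answer 171939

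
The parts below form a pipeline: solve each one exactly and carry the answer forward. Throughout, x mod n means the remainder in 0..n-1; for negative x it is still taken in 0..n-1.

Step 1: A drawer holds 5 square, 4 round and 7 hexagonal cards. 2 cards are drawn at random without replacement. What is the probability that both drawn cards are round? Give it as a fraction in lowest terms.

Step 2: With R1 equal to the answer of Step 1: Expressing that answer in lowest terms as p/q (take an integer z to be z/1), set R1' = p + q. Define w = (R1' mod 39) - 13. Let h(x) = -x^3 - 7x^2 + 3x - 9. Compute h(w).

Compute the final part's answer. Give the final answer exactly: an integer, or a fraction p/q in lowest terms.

-945

Step 1: total draws C(16,2) = 120; favorable C(4,2) = 6; P = 1/20; answer 1/20
Step 2: R1 = 1/20; threaded value p + q = 21; w = 8; -1*(8)^3 - 7*(8)^2 + 3*(8)^1 - 9 = (-512) + (-448) + (24) + (-9) = -945; answer -945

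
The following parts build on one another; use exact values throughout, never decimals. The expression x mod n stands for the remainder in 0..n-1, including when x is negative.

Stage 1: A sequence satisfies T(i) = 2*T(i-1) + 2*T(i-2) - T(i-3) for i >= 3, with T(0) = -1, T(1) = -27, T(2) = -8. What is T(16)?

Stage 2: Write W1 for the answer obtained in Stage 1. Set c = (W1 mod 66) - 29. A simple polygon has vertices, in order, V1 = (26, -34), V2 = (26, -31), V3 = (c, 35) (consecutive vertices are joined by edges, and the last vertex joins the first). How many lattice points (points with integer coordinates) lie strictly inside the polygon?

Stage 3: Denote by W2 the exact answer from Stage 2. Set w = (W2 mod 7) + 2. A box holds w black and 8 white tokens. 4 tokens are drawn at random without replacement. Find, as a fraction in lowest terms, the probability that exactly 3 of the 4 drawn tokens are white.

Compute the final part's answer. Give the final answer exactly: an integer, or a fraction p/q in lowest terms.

48/143

Stage 1: T(3) = 2*(-8) + 2*(-27) - 1*(-1) = -69; iterating: T(3)=-69, T(4)=-127, T(5)=-384, T(6)=-953, T(7)=-2547, T(8)=-6616, T(9)=-17373, T(10)=-45431, T(11)=-118992, T(12)=-311473, T(13)=-815499, T(14)=-2134952, T(15)=-5589429, T(16)=-14633263; answer -14633263
Stage 2: W1 = -14633263; c = 30; cross terms: (26*-31 - 26*-34)=78, (26*35 - 30*-31)=1840, (30*-34 - 26*35)=-1930; twice the area = |-12| = 12; area = 6; boundary points = 3 + 2 + 1 = 6; strictly interior points = area - boundary/2 + 1 = 4; answer 4
Stage 3: W2 = 4; w = 6; total draws C(14,4) = 1001; favorable C(8,3)*C(6,1) = 336; P = 48/143; answer 48/143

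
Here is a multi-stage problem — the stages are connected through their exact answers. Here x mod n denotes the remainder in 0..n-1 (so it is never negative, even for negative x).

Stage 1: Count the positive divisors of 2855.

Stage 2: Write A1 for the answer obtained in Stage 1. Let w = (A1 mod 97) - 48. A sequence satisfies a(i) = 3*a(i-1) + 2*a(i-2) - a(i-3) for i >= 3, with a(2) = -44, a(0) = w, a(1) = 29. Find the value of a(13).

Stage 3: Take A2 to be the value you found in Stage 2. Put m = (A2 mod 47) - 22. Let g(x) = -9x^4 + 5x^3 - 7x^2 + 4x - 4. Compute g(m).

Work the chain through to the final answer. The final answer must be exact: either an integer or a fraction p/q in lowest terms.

-440269

Stage 1: 2855 = 5 * 571; number of divisors = (1+1) * (1+1) = 4; answer 4
Stage 2: A1 = 4; w = -44; a(3) = 3*(-44) + 2*(29) - 1*(-44) = -30; iterating: a(3)=-30, a(4)=-207, a(5)=-637, a(6)=-2295, a(7)=-7952, a(8)=-27809, a(9)=-97036, a(10)=-338774, a(11)=-1182585, a(12)=-4128267, a(13)=-14411197; answer -14411197
Stage 3: A2 = -14411197; m = 15; -9*(15)^4 + 5*(15)^3 - 7*(15)^2 + 4*(15)^1 - 4 = (-455625) + (16875) + (-1575) + (60) + (-4) = -440269; answer -440269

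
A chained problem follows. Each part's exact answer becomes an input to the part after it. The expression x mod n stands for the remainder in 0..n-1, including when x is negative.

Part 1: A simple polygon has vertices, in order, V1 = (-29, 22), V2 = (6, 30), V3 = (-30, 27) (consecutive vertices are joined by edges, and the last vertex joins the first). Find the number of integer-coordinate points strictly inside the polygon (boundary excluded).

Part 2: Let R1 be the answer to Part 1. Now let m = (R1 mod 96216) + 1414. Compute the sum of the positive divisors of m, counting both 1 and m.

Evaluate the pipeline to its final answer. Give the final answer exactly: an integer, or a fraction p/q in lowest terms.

Part 1: cross terms: (-29*30 - 6*22)=-1002, (6*27 - -30*30)=1062, (-30*22 - -29*27)=123; twice the area = |183| = 183; area = 183/2; boundary points = 1 + 3 + 1 = 5; strictly interior points = area - boundary/2 + 1 = 90; answer 90
Part 2: R1 = 90; m = 1504; 1504 = 2^5 * 47; sigma = (1 + 2 + 4 + 8 + 16 + 32) * (1 + 47) = 63 * 48 = 3024; answer 3024

3024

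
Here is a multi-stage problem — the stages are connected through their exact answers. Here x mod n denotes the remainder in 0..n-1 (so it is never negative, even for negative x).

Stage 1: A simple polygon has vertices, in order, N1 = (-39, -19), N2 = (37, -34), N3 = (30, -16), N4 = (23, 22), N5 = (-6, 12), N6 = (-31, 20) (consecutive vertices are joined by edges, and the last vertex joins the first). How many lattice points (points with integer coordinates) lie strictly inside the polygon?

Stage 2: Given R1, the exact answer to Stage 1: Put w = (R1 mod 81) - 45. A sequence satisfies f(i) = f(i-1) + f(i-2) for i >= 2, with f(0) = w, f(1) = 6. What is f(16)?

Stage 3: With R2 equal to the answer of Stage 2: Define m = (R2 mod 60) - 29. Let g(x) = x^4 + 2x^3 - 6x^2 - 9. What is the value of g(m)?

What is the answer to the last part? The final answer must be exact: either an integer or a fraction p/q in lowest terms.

1412

Stage 1: cross terms: (-39*-34 - 37*-19)=2029, (37*-16 - 30*-34)=428, (30*22 - 23*-16)=1028, (23*12 - -6*22)=408, (-6*20 - -31*12)=252, (-31*-19 - -39*20)=1369; twice the area = |5514| = 5514; area = 2757; boundary points = 1 + 1 + 1 + 1 + 1 + 1 = 6; strictly interior points = area - boundary/2 + 1 = 2755; answer 2755
Stage 2: R1 = 2755; w = -44; f(2) = 1*(6) + 1*(-44) = -38; iterating: f(2)=-38, f(3)=-32, f(4)=-70, f(5)=-102, f(6)=-172, f(7)=-274, f(8)=-446, f(9)=-720, f(10)=-1166, f(11)=-1886, f(12)=-3052, f(13)=-4938, f(14)=-7990, f(15)=-12928, f(16)=-20918; answer -20918
Stage 3: R2 = -20918; m = -7; 1*(-7)^4 + 2*(-7)^3 - 6*(-7)^2 - 9 = (2401) + (-686) + (-294) + (-9) = 1412; answer 1412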